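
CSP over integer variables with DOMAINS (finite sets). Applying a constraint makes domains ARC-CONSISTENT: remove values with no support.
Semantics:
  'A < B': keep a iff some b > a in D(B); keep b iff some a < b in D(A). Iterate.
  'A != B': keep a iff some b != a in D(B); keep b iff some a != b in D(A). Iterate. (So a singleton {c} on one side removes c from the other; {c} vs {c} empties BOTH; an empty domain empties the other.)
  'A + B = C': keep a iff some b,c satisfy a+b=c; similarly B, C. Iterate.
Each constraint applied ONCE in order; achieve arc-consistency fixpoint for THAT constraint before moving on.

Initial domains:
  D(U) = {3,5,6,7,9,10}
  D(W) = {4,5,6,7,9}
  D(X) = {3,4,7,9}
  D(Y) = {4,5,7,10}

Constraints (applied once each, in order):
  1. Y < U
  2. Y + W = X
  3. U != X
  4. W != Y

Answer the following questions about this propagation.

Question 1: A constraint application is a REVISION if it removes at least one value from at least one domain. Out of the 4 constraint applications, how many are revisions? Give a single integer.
Constraint 1 (Y < U) on D(Y)={4,5,7,10} D(U)={3,5,6,7,9,10}: Y {4,5,7,10}->{4,5,7}; U {3,5,6,7,9,10}->{5,6,7,9,10} => REVISION
Constraint 2 (Y + W = X) on D(Y)={4,5,7} D(W)={4,5,6,7,9} D(X)={3,4,7,9}: Y {4,5,7}->{4,5}; W {4,5,6,7,9}->{4,5}; X {3,4,7,9}->{9} => REVISION
Constraint 3 (U != X) on D(U)={5,6,7,9,10} D(X)={9}: U {5,6,7,9,10}->{5,6,7,10} => REVISION
Constraint 4 (W != Y) on D(W)={4,5} D(Y)={4,5}: no change => not a revision
Total revisions = 3

Answer: 3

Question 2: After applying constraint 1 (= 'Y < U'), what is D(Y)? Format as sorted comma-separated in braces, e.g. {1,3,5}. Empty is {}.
Answer: {4,5,7}

Derivation:
Constraint 1 (Y < U) on D(Y)={4,5,7,10} D(U)={3,5,6,7,9,10}: Y {4,5,7,10}->{4,5,7}; U {3,5,6,7,9,10}->{5,6,7,9,10}
So after constraint 1: D(Y) = {4,5,7}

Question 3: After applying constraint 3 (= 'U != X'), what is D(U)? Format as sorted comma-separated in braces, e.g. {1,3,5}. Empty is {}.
Constraint 1 (Y < U) on D(Y)={4,5,7,10} D(U)={3,5,6,7,9,10}: Y {4,5,7,10}->{4,5,7}; U {3,5,6,7,9,10}->{5,6,7,9,10}
Constraint 2 (Y + W = X) on D(Y)={4,5,7} D(W)={4,5,6,7,9} D(X)={3,4,7,9}: Y {4,5,7}->{4,5}; W {4,5,6,7,9}->{4,5}; X {3,4,7,9}->{9}
Constraint 3 (U != X) on D(U)={5,6,7,9,10} D(X)={9}: U {5,6,7,9,10}->{5,6,7,10}
So after constraint 3: D(U) = {5,6,7,10}

Answer: {5,6,7,10}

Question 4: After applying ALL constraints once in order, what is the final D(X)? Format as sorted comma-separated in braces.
Constraint 1 (Y < U) on D(Y)={4,5,7,10} D(U)={3,5,6,7,9,10}: Y {4,5,7,10}->{4,5,7}; U {3,5,6,7,9,10}->{5,6,7,9,10}
Constraint 2 (Y + W = X) on D(Y)={4,5,7} D(W)={4,5,6,7,9} D(X)={3,4,7,9}: Y {4,5,7}->{4,5}; W {4,5,6,7,9}->{4,5}; X {3,4,7,9}->{9}
Constraint 3 (U != X) on D(U)={5,6,7,9,10} D(X)={9}: U {5,6,7,9,10}->{5,6,7,10}
Constraint 4 (W != Y) on D(W)={4,5} D(Y)={4,5}: no change
So after all 4 constraints: D(X) = {9}

Answer: {9}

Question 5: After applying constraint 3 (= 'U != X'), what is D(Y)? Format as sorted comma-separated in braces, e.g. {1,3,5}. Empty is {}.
Constraint 1 (Y < U) on D(Y)={4,5,7,10} D(U)={3,5,6,7,9,10}: Y {4,5,7,10}->{4,5,7}; U {3,5,6,7,9,10}->{5,6,7,9,10}
Constraint 2 (Y + W = X) on D(Y)={4,5,7} D(W)={4,5,6,7,9} D(X)={3,4,7,9}: Y {4,5,7}->{4,5}; W {4,5,6,7,9}->{4,5}; X {3,4,7,9}->{9}
Constraint 3 (U != X) on D(U)={5,6,7,9,10} D(X)={9}: U {5,6,7,9,10}->{5,6,7,10}
So after constraint 3: D(Y) = {4,5}

Answer: {4,5}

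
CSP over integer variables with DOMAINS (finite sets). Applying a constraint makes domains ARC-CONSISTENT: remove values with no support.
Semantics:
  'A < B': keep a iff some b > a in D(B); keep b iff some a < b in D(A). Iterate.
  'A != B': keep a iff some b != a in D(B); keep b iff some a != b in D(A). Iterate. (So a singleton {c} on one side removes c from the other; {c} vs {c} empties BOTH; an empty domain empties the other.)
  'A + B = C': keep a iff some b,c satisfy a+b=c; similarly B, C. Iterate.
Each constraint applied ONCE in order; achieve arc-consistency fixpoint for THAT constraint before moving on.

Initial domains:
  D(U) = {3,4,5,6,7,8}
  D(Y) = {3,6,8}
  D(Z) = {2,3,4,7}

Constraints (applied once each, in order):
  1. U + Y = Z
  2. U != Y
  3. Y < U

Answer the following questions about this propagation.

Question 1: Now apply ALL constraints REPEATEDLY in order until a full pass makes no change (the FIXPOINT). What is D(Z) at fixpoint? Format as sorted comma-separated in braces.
Answer: {7}

Derivation:
pass 0 (initial): D(Z)={2,3,4,7}
pass 1: U {3,4,5,6,7,8}->{4}; Y {3,6,8}->{3}; Z {2,3,4,7}->{7}
pass 2: no change
Fixpoint after 2 passes: D(Z) = {7}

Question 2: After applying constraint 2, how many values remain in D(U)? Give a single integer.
Constraint 1 (U + Y = Z) on D(U)={3,4,5,6,7,8} D(Y)={3,6,8} D(Z)={2,3,4,7}: U {3,4,5,6,7,8}->{4}; Y {3,6,8}->{3}; Z {2,3,4,7}->{7}
Constraint 2 (U != Y) on D(U)={4} D(Y)={3}: no change
So after constraint 2: D(U)={4}, size = 1

Answer: 1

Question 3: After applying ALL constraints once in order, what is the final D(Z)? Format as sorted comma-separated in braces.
Answer: {7}

Derivation:
Constraint 1 (U + Y = Z) on D(U)={3,4,5,6,7,8} D(Y)={3,6,8} D(Z)={2,3,4,7}: U {3,4,5,6,7,8}->{4}; Y {3,6,8}->{3}; Z {2,3,4,7}->{7}
Constraint 2 (U != Y) on D(U)={4} D(Y)={3}: no change
Constraint 3 (Y < U) on D(Y)={3} D(U)={4}: no change
So after all 3 constraints: D(Z) = {7}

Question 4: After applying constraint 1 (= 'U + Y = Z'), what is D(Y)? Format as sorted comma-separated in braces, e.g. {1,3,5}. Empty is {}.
Constraint 1 (U + Y = Z) on D(U)={3,4,5,6,7,8} D(Y)={3,6,8} D(Z)={2,3,4,7}: U {3,4,5,6,7,8}->{4}; Y {3,6,8}->{3}; Z {2,3,4,7}->{7}
So after constraint 1: D(Y) = {3}

Answer: {3}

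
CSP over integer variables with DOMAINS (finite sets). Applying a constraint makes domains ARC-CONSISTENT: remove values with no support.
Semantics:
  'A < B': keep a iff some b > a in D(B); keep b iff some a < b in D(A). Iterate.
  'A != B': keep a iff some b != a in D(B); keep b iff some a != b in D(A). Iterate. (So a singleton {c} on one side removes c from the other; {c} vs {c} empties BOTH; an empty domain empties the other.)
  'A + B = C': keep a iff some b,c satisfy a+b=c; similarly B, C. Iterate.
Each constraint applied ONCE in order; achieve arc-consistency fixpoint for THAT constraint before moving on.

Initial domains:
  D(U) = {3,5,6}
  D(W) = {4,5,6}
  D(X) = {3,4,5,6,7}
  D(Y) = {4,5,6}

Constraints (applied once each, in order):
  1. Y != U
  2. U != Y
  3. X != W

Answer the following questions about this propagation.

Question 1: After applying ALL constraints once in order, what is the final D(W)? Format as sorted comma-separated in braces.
Answer: {4,5,6}

Derivation:
Constraint 1 (Y != U) on D(Y)={4,5,6} D(U)={3,5,6}: no change
Constraint 2 (U != Y) on D(U)={3,5,6} D(Y)={4,5,6}: no change
Constraint 3 (X != W) on D(X)={3,4,5,6,7} D(W)={4,5,6}: no change
So after all 3 constraints: D(W) = {4,5,6}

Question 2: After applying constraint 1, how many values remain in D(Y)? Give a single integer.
Answer: 3

Derivation:
Constraint 1 (Y != U) on D(Y)={4,5,6} D(U)={3,5,6}: no change
So after constraint 1: D(Y)={4,5,6}, size = 3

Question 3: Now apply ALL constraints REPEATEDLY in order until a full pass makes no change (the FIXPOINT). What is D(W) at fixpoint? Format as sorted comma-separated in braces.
pass 0 (initial): D(W)={4,5,6}
pass 1: no change
Fixpoint after 1 passes: D(W) = {4,5,6}

Answer: {4,5,6}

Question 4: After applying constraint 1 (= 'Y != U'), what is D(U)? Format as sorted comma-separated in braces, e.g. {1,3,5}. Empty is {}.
Answer: {3,5,6}

Derivation:
Constraint 1 (Y != U) on D(Y)={4,5,6} D(U)={3,5,6}: no change
So after constraint 1: D(U) = {3,5,6}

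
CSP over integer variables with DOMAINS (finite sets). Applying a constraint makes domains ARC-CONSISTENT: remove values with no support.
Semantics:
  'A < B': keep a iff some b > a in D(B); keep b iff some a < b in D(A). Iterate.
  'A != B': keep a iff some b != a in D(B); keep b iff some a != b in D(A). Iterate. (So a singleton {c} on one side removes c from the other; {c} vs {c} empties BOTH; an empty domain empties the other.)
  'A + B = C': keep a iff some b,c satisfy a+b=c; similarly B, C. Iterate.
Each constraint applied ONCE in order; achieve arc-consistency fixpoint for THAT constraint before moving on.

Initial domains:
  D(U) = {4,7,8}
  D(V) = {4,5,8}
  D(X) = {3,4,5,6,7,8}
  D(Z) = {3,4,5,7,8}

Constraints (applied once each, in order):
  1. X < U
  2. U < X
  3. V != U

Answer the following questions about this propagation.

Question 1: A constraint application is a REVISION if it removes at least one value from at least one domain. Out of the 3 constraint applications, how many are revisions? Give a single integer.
Constraint 1 (X < U) on D(X)={3,4,5,6,7,8} D(U)={4,7,8}: X {3,4,5,6,7,8}->{3,4,5,6,7} => REVISION
Constraint 2 (U < X) on D(U)={4,7,8} D(X)={3,4,5,6,7}: U {4,7,8}->{4}; X {3,4,5,6,7}->{5,6,7} => REVISION
Constraint 3 (V != U) on D(V)={4,5,8} D(U)={4}: V {4,5,8}->{5,8} => REVISION
Total revisions = 3

Answer: 3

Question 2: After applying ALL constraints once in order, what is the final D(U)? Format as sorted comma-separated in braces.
Answer: {4}

Derivation:
Constraint 1 (X < U) on D(X)={3,4,5,6,7,8} D(U)={4,7,8}: X {3,4,5,6,7,8}->{3,4,5,6,7}
Constraint 2 (U < X) on D(U)={4,7,8} D(X)={3,4,5,6,7}: U {4,7,8}->{4}; X {3,4,5,6,7}->{5,6,7}
Constraint 3 (V != U) on D(V)={4,5,8} D(U)={4}: V {4,5,8}->{5,8}
So after all 3 constraints: D(U) = {4}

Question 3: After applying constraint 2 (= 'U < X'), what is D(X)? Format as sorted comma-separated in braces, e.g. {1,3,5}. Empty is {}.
Constraint 1 (X < U) on D(X)={3,4,5,6,7,8} D(U)={4,7,8}: X {3,4,5,6,7,8}->{3,4,5,6,7}
Constraint 2 (U < X) on D(U)={4,7,8} D(X)={3,4,5,6,7}: U {4,7,8}->{4}; X {3,4,5,6,7}->{5,6,7}
So after constraint 2: D(X) = {5,6,7}

Answer: {5,6,7}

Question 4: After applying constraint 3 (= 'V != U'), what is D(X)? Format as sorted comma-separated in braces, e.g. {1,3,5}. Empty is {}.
Constraint 1 (X < U) on D(X)={3,4,5,6,7,8} D(U)={4,7,8}: X {3,4,5,6,7,8}->{3,4,5,6,7}
Constraint 2 (U < X) on D(U)={4,7,8} D(X)={3,4,5,6,7}: U {4,7,8}->{4}; X {3,4,5,6,7}->{5,6,7}
Constraint 3 (V != U) on D(V)={4,5,8} D(U)={4}: V {4,5,8}->{5,8}
So after constraint 3: D(X) = {5,6,7}

Answer: {5,6,7}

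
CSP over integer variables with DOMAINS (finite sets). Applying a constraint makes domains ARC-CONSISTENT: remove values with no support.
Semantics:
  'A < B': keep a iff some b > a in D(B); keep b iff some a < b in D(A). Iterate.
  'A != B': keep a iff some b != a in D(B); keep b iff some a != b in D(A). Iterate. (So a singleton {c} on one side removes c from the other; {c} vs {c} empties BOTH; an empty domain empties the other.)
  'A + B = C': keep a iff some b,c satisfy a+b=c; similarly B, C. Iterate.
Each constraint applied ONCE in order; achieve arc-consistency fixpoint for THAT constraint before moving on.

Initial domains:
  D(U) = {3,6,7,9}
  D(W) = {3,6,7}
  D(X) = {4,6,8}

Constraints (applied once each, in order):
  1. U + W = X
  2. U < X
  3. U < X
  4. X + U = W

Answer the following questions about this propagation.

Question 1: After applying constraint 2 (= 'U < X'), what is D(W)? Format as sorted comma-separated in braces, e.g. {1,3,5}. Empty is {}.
Constraint 1 (U + W = X) on D(U)={3,6,7,9} D(W)={3,6,7} D(X)={4,6,8}: U {3,6,7,9}->{3}; W {3,6,7}->{3}; X {4,6,8}->{6}
Constraint 2 (U < X) on D(U)={3} D(X)={6}: no change
So after constraint 2: D(W) = {3}

Answer: {3}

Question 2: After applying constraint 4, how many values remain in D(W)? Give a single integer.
Answer: 0

Derivation:
Constraint 1 (U + W = X) on D(U)={3,6,7,9} D(W)={3,6,7} D(X)={4,6,8}: U {3,6,7,9}->{3}; W {3,6,7}->{3}; X {4,6,8}->{6}
Constraint 2 (U < X) on D(U)={3} D(X)={6}: no change
Constraint 3 (U < X) on D(U)={3} D(X)={6}: no change
Constraint 4 (X + U = W) on D(X)={6} D(U)={3} D(W)={3}: X {6}->{}; U {3}->{}; W {3}->{}
So after constraint 4: D(W)={}, size = 0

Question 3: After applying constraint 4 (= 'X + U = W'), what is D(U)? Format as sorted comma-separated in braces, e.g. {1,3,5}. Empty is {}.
Answer: {}

Derivation:
Constraint 1 (U + W = X) on D(U)={3,6,7,9} D(W)={3,6,7} D(X)={4,6,8}: U {3,6,7,9}->{3}; W {3,6,7}->{3}; X {4,6,8}->{6}
Constraint 2 (U < X) on D(U)={3} D(X)={6}: no change
Constraint 3 (U < X) on D(U)={3} D(X)={6}: no change
Constraint 4 (X + U = W) on D(X)={6} D(U)={3} D(W)={3}: X {6}->{}; U {3}->{}; W {3}->{}
So after constraint 4: D(U) = {}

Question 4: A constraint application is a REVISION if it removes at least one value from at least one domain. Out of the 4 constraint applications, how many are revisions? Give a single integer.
Constraint 1 (U + W = X) on D(U)={3,6,7,9} D(W)={3,6,7} D(X)={4,6,8}: U {3,6,7,9}->{3}; W {3,6,7}->{3}; X {4,6,8}->{6} => REVISION
Constraint 2 (U < X) on D(U)={3} D(X)={6}: no change => not a revision
Constraint 3 (U < X) on D(U)={3} D(X)={6}: no change => not a revision
Constraint 4 (X + U = W) on D(X)={6} D(U)={3} D(W)={3}: X {6}->{}; U {3}->{}; W {3}->{} => REVISION
Total revisions = 2

Answer: 2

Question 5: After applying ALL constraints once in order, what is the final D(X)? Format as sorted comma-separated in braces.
Constraint 1 (U + W = X) on D(U)={3,6,7,9} D(W)={3,6,7} D(X)={4,6,8}: U {3,6,7,9}->{3}; W {3,6,7}->{3}; X {4,6,8}->{6}
Constraint 2 (U < X) on D(U)={3} D(X)={6}: no change
Constraint 3 (U < X) on D(U)={3} D(X)={6}: no change
Constraint 4 (X + U = W) on D(X)={6} D(U)={3} D(W)={3}: X {6}->{}; U {3}->{}; W {3}->{}
So after all 4 constraints: D(X) = {}

Answer: {}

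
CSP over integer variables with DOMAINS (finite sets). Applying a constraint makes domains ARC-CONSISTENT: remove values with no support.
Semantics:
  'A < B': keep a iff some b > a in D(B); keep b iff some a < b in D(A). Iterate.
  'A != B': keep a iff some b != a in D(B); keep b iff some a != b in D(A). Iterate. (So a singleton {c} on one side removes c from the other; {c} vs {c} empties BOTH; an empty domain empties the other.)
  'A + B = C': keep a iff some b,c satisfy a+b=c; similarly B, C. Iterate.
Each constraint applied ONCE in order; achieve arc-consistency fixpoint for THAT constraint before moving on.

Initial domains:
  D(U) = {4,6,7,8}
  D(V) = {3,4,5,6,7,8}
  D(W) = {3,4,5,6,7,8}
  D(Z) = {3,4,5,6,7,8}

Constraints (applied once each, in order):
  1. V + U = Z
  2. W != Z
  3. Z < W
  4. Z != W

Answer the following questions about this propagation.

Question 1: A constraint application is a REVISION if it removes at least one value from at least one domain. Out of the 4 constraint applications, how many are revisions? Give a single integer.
Answer: 2

Derivation:
Constraint 1 (V + U = Z) on D(V)={3,4,5,6,7,8} D(U)={4,6,7,8} D(Z)={3,4,5,6,7,8}: V {3,4,5,6,7,8}->{3,4}; U {4,6,7,8}->{4}; Z {3,4,5,6,7,8}->{7,8} => REVISION
Constraint 2 (W != Z) on D(W)={3,4,5,6,7,8} D(Z)={7,8}: no change => not a revision
Constraint 3 (Z < W) on D(Z)={7,8} D(W)={3,4,5,6,7,8}: Z {7,8}->{7}; W {3,4,5,6,7,8}->{8} => REVISION
Constraint 4 (Z != W) on D(Z)={7} D(W)={8}: no change => not a revision
Total revisions = 2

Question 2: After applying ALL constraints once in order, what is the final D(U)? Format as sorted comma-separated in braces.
Constraint 1 (V + U = Z) on D(V)={3,4,5,6,7,8} D(U)={4,6,7,8} D(Z)={3,4,5,6,7,8}: V {3,4,5,6,7,8}->{3,4}; U {4,6,7,8}->{4}; Z {3,4,5,6,7,8}->{7,8}
Constraint 2 (W != Z) on D(W)={3,4,5,6,7,8} D(Z)={7,8}: no change
Constraint 3 (Z < W) on D(Z)={7,8} D(W)={3,4,5,6,7,8}: Z {7,8}->{7}; W {3,4,5,6,7,8}->{8}
Constraint 4 (Z != W) on D(Z)={7} D(W)={8}: no change
So after all 4 constraints: D(U) = {4}

Answer: {4}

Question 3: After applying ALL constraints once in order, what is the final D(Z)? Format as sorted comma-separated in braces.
Answer: {7}

Derivation:
Constraint 1 (V + U = Z) on D(V)={3,4,5,6,7,8} D(U)={4,6,7,8} D(Z)={3,4,5,6,7,8}: V {3,4,5,6,7,8}->{3,4}; U {4,6,7,8}->{4}; Z {3,4,5,6,7,8}->{7,8}
Constraint 2 (W != Z) on D(W)={3,4,5,6,7,8} D(Z)={7,8}: no change
Constraint 3 (Z < W) on D(Z)={7,8} D(W)={3,4,5,6,7,8}: Z {7,8}->{7}; W {3,4,5,6,7,8}->{8}
Constraint 4 (Z != W) on D(Z)={7} D(W)={8}: no change
So after all 4 constraints: D(Z) = {7}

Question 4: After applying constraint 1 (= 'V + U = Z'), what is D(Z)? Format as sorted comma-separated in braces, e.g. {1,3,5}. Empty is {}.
Answer: {7,8}

Derivation:
Constraint 1 (V + U = Z) on D(V)={3,4,5,6,7,8} D(U)={4,6,7,8} D(Z)={3,4,5,6,7,8}: V {3,4,5,6,7,8}->{3,4}; U {4,6,7,8}->{4}; Z {3,4,5,6,7,8}->{7,8}
So after constraint 1: D(Z) = {7,8}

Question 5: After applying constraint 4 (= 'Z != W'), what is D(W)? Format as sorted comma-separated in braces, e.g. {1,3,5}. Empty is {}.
Constraint 1 (V + U = Z) on D(V)={3,4,5,6,7,8} D(U)={4,6,7,8} D(Z)={3,4,5,6,7,8}: V {3,4,5,6,7,8}->{3,4}; U {4,6,7,8}->{4}; Z {3,4,5,6,7,8}->{7,8}
Constraint 2 (W != Z) on D(W)={3,4,5,6,7,8} D(Z)={7,8}: no change
Constraint 3 (Z < W) on D(Z)={7,8} D(W)={3,4,5,6,7,8}: Z {7,8}->{7}; W {3,4,5,6,7,8}->{8}
Constraint 4 (Z != W) on D(Z)={7} D(W)={8}: no change
So after constraint 4: D(W) = {8}

Answer: {8}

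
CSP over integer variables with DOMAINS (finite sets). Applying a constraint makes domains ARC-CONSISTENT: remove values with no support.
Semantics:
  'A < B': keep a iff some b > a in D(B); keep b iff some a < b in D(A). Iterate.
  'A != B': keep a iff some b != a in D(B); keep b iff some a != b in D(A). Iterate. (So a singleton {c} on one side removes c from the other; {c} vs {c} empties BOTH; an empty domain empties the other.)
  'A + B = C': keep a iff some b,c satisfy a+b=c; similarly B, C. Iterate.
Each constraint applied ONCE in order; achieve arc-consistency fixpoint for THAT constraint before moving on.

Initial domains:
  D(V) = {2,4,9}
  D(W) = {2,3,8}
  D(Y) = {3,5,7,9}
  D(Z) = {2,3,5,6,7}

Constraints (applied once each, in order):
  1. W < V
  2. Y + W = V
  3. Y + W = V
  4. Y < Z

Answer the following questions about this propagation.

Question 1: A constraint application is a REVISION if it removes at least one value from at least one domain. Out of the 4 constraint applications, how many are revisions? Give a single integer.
Constraint 1 (W < V) on D(W)={2,3,8} D(V)={2,4,9}: V {2,4,9}->{4,9} => REVISION
Constraint 2 (Y + W = V) on D(Y)={3,5,7,9} D(W)={2,3,8} D(V)={4,9}: Y {3,5,7,9}->{7}; W {2,3,8}->{2}; V {4,9}->{9} => REVISION
Constraint 3 (Y + W = V) on D(Y)={7} D(W)={2} D(V)={9}: no change => not a revision
Constraint 4 (Y < Z) on D(Y)={7} D(Z)={2,3,5,6,7}: Y {7}->{}; Z {2,3,5,6,7}->{} => REVISION
Total revisions = 3

Answer: 3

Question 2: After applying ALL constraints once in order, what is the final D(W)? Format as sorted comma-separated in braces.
Constraint 1 (W < V) on D(W)={2,3,8} D(V)={2,4,9}: V {2,4,9}->{4,9}
Constraint 2 (Y + W = V) on D(Y)={3,5,7,9} D(W)={2,3,8} D(V)={4,9}: Y {3,5,7,9}->{7}; W {2,3,8}->{2}; V {4,9}->{9}
Constraint 3 (Y + W = V) on D(Y)={7} D(W)={2} D(V)={9}: no change
Constraint 4 (Y < Z) on D(Y)={7} D(Z)={2,3,5,6,7}: Y {7}->{}; Z {2,3,5,6,7}->{}
So after all 4 constraints: D(W) = {2}

Answer: {2}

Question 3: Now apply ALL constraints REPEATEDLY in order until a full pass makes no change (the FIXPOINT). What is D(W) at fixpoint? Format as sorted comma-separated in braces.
Answer: {}

Derivation:
pass 0 (initial): D(W)={2,3,8}
pass 1: V {2,4,9}->{9}; W {2,3,8}->{2}; Y {3,5,7,9}->{}; Z {2,3,5,6,7}->{}
pass 2: V {9}->{}; W {2}->{}
pass 3: no change
Fixpoint after 3 passes: D(W) = {}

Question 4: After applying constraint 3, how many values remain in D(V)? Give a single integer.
Answer: 1

Derivation:
Constraint 1 (W < V) on D(W)={2,3,8} D(V)={2,4,9}: V {2,4,9}->{4,9}
Constraint 2 (Y + W = V) on D(Y)={3,5,7,9} D(W)={2,3,8} D(V)={4,9}: Y {3,5,7,9}->{7}; W {2,3,8}->{2}; V {4,9}->{9}
Constraint 3 (Y + W = V) on D(Y)={7} D(W)={2} D(V)={9}: no change
So after constraint 3: D(V)={9}, size = 1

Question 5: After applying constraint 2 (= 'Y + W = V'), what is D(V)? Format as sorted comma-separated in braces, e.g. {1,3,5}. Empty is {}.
Answer: {9}

Derivation:
Constraint 1 (W < V) on D(W)={2,3,8} D(V)={2,4,9}: V {2,4,9}->{4,9}
Constraint 2 (Y + W = V) on D(Y)={3,5,7,9} D(W)={2,3,8} D(V)={4,9}: Y {3,5,7,9}->{7}; W {2,3,8}->{2}; V {4,9}->{9}
So after constraint 2: D(V) = {9}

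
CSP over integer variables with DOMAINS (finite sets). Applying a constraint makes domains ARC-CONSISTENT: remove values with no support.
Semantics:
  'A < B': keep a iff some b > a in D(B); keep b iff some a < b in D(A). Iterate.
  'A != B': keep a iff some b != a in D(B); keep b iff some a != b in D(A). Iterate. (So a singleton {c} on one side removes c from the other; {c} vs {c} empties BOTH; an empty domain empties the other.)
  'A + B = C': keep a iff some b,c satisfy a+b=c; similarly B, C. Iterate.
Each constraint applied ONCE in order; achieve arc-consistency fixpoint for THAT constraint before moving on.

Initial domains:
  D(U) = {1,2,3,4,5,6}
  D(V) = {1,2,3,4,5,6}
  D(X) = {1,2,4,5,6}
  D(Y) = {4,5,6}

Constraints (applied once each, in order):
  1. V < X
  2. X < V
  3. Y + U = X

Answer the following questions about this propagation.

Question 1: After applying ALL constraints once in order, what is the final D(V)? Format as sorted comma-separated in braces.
Constraint 1 (V < X) on D(V)={1,2,3,4,5,6} D(X)={1,2,4,5,6}: V {1,2,3,4,5,6}->{1,2,3,4,5}; X {1,2,4,5,6}->{2,4,5,6}
Constraint 2 (X < V) on D(X)={2,4,5,6} D(V)={1,2,3,4,5}: X {2,4,5,6}->{2,4}; V {1,2,3,4,5}->{3,4,5}
Constraint 3 (Y + U = X) on D(Y)={4,5,6} D(U)={1,2,3,4,5,6} D(X)={2,4}: Y {4,5,6}->{}; U {1,2,3,4,5,6}->{}; X {2,4}->{}
So after all 3 constraints: D(V) = {3,4,5}

Answer: {3,4,5}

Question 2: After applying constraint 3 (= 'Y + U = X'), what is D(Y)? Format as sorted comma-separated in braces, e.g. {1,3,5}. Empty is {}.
Constraint 1 (V < X) on D(V)={1,2,3,4,5,6} D(X)={1,2,4,5,6}: V {1,2,3,4,5,6}->{1,2,3,4,5}; X {1,2,4,5,6}->{2,4,5,6}
Constraint 2 (X < V) on D(X)={2,4,5,6} D(V)={1,2,3,4,5}: X {2,4,5,6}->{2,4}; V {1,2,3,4,5}->{3,4,5}
Constraint 3 (Y + U = X) on D(Y)={4,5,6} D(U)={1,2,3,4,5,6} D(X)={2,4}: Y {4,5,6}->{}; U {1,2,3,4,5,6}->{}; X {2,4}->{}
So after constraint 3: D(Y) = {}

Answer: {}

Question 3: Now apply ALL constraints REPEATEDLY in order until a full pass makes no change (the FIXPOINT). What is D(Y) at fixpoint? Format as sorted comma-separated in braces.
Answer: {}

Derivation:
pass 0 (initial): D(Y)={4,5,6}
pass 1: U {1,2,3,4,5,6}->{}; V {1,2,3,4,5,6}->{3,4,5}; X {1,2,4,5,6}->{}; Y {4,5,6}->{}
pass 2: V {3,4,5}->{}
pass 3: no change
Fixpoint after 3 passes: D(Y) = {}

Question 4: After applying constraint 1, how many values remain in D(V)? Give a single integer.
Answer: 5

Derivation:
Constraint 1 (V < X) on D(V)={1,2,3,4,5,6} D(X)={1,2,4,5,6}: V {1,2,3,4,5,6}->{1,2,3,4,5}; X {1,2,4,5,6}->{2,4,5,6}
So after constraint 1: D(V)={1,2,3,4,5}, size = 5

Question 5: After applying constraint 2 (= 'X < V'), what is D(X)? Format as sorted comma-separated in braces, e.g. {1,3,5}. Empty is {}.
Constraint 1 (V < X) on D(V)={1,2,3,4,5,6} D(X)={1,2,4,5,6}: V {1,2,3,4,5,6}->{1,2,3,4,5}; X {1,2,4,5,6}->{2,4,5,6}
Constraint 2 (X < V) on D(X)={2,4,5,6} D(V)={1,2,3,4,5}: X {2,4,5,6}->{2,4}; V {1,2,3,4,5}->{3,4,5}
So after constraint 2: D(X) = {2,4}

Answer: {2,4}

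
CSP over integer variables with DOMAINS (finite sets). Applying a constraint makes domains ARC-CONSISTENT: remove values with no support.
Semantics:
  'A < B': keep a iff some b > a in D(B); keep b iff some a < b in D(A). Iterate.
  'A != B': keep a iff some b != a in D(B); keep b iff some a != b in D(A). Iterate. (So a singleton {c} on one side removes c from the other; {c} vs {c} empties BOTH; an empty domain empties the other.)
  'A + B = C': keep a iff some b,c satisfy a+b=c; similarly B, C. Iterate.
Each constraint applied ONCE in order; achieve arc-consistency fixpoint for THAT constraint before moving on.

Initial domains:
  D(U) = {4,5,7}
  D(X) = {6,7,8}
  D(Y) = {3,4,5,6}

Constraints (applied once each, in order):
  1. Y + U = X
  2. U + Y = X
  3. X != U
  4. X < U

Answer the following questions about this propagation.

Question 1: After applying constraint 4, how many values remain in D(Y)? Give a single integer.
Answer: 2

Derivation:
Constraint 1 (Y + U = X) on D(Y)={3,4,5,6} D(U)={4,5,7} D(X)={6,7,8}: Y {3,4,5,6}->{3,4}; U {4,5,7}->{4,5}; X {6,7,8}->{7,8}
Constraint 2 (U + Y = X) on D(U)={4,5} D(Y)={3,4} D(X)={7,8}: no change
Constraint 3 (X != U) on D(X)={7,8} D(U)={4,5}: no change
Constraint 4 (X < U) on D(X)={7,8} D(U)={4,5}: X {7,8}->{}; U {4,5}->{}
So after constraint 4: D(Y)={3,4}, size = 2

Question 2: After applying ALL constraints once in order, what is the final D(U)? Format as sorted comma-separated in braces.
Constraint 1 (Y + U = X) on D(Y)={3,4,5,6} D(U)={4,5,7} D(X)={6,7,8}: Y {3,4,5,6}->{3,4}; U {4,5,7}->{4,5}; X {6,7,8}->{7,8}
Constraint 2 (U + Y = X) on D(U)={4,5} D(Y)={3,4} D(X)={7,8}: no change
Constraint 3 (X != U) on D(X)={7,8} D(U)={4,5}: no change
Constraint 4 (X < U) on D(X)={7,8} D(U)={4,5}: X {7,8}->{}; U {4,5}->{}
So after all 4 constraints: D(U) = {}

Answer: {}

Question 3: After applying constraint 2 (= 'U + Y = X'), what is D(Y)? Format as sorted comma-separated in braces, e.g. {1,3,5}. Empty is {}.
Constraint 1 (Y + U = X) on D(Y)={3,4,5,6} D(U)={4,5,7} D(X)={6,7,8}: Y {3,4,5,6}->{3,4}; U {4,5,7}->{4,5}; X {6,7,8}->{7,8}
Constraint 2 (U + Y = X) on D(U)={4,5} D(Y)={3,4} D(X)={7,8}: no change
So after constraint 2: D(Y) = {3,4}

Answer: {3,4}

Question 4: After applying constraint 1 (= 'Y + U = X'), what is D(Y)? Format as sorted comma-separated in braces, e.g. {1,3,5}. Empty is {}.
Constraint 1 (Y + U = X) on D(Y)={3,4,5,6} D(U)={4,5,7} D(X)={6,7,8}: Y {3,4,5,6}->{3,4}; U {4,5,7}->{4,5}; X {6,7,8}->{7,8}
So after constraint 1: D(Y) = {3,4}

Answer: {3,4}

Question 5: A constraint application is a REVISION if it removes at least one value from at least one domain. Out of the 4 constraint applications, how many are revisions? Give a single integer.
Constraint 1 (Y + U = X) on D(Y)={3,4,5,6} D(U)={4,5,7} D(X)={6,7,8}: Y {3,4,5,6}->{3,4}; U {4,5,7}->{4,5}; X {6,7,8}->{7,8} => REVISION
Constraint 2 (U + Y = X) on D(U)={4,5} D(Y)={3,4} D(X)={7,8}: no change => not a revision
Constraint 3 (X != U) on D(X)={7,8} D(U)={4,5}: no change => not a revision
Constraint 4 (X < U) on D(X)={7,8} D(U)={4,5}: X {7,8}->{}; U {4,5}->{} => REVISION
Total revisions = 2

Answer: 2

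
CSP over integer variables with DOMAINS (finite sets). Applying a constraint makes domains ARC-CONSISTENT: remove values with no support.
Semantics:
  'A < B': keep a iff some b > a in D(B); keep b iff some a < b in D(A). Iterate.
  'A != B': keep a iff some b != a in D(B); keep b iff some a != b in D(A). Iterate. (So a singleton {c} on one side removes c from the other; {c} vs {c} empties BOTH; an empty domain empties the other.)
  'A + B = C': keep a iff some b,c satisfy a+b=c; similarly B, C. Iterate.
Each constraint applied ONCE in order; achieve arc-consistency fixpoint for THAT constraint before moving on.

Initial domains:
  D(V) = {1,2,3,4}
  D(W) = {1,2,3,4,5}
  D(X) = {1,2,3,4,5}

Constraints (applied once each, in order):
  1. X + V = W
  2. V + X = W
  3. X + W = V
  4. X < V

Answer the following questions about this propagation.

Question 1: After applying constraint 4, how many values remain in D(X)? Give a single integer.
Answer: 2

Derivation:
Constraint 1 (X + V = W) on D(X)={1,2,3,4,5} D(V)={1,2,3,4} D(W)={1,2,3,4,5}: X {1,2,3,4,5}->{1,2,3,4}; W {1,2,3,4,5}->{2,3,4,5}
Constraint 2 (V + X = W) on D(V)={1,2,3,4} D(X)={1,2,3,4} D(W)={2,3,4,5}: no change
Constraint 3 (X + W = V) on D(X)={1,2,3,4} D(W)={2,3,4,5} D(V)={1,2,3,4}: X {1,2,3,4}->{1,2}; W {2,3,4,5}->{2,3}; V {1,2,3,4}->{3,4}
Constraint 4 (X < V) on D(X)={1,2} D(V)={3,4}: no change
So after constraint 4: D(X)={1,2}, size = 2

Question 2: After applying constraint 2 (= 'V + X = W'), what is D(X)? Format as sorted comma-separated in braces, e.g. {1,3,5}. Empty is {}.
Answer: {1,2,3,4}

Derivation:
Constraint 1 (X + V = W) on D(X)={1,2,3,4,5} D(V)={1,2,3,4} D(W)={1,2,3,4,5}: X {1,2,3,4,5}->{1,2,3,4}; W {1,2,3,4,5}->{2,3,4,5}
Constraint 2 (V + X = W) on D(V)={1,2,3,4} D(X)={1,2,3,4} D(W)={2,3,4,5}: no change
So after constraint 2: D(X) = {1,2,3,4}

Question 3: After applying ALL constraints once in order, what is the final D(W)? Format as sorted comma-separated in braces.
Answer: {2,3}

Derivation:
Constraint 1 (X + V = W) on D(X)={1,2,3,4,5} D(V)={1,2,3,4} D(W)={1,2,3,4,5}: X {1,2,3,4,5}->{1,2,3,4}; W {1,2,3,4,5}->{2,3,4,5}
Constraint 2 (V + X = W) on D(V)={1,2,3,4} D(X)={1,2,3,4} D(W)={2,3,4,5}: no change
Constraint 3 (X + W = V) on D(X)={1,2,3,4} D(W)={2,3,4,5} D(V)={1,2,3,4}: X {1,2,3,4}->{1,2}; W {2,3,4,5}->{2,3}; V {1,2,3,4}->{3,4}
Constraint 4 (X < V) on D(X)={1,2} D(V)={3,4}: no change
So after all 4 constraints: D(W) = {2,3}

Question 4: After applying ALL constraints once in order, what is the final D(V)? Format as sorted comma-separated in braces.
Answer: {3,4}

Derivation:
Constraint 1 (X + V = W) on D(X)={1,2,3,4,5} D(V)={1,2,3,4} D(W)={1,2,3,4,5}: X {1,2,3,4,5}->{1,2,3,4}; W {1,2,3,4,5}->{2,3,4,5}
Constraint 2 (V + X = W) on D(V)={1,2,3,4} D(X)={1,2,3,4} D(W)={2,3,4,5}: no change
Constraint 3 (X + W = V) on D(X)={1,2,3,4} D(W)={2,3,4,5} D(V)={1,2,3,4}: X {1,2,3,4}->{1,2}; W {2,3,4,5}->{2,3}; V {1,2,3,4}->{3,4}
Constraint 4 (X < V) on D(X)={1,2} D(V)={3,4}: no change
So after all 4 constraints: D(V) = {3,4}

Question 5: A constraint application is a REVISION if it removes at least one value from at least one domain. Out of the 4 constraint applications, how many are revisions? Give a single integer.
Constraint 1 (X + V = W) on D(X)={1,2,3,4,5} D(V)={1,2,3,4} D(W)={1,2,3,4,5}: X {1,2,3,4,5}->{1,2,3,4}; W {1,2,3,4,5}->{2,3,4,5} => REVISION
Constraint 2 (V + X = W) on D(V)={1,2,3,4} D(X)={1,2,3,4} D(W)={2,3,4,5}: no change => not a revision
Constraint 3 (X + W = V) on D(X)={1,2,3,4} D(W)={2,3,4,5} D(V)={1,2,3,4}: X {1,2,3,4}->{1,2}; W {2,3,4,5}->{2,3}; V {1,2,3,4}->{3,4} => REVISION
Constraint 4 (X < V) on D(X)={1,2} D(V)={3,4}: no change => not a revision
Total revisions = 2

Answer: 2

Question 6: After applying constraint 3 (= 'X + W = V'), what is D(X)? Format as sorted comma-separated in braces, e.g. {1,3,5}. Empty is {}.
Answer: {1,2}

Derivation:
Constraint 1 (X + V = W) on D(X)={1,2,3,4,5} D(V)={1,2,3,4} D(W)={1,2,3,4,5}: X {1,2,3,4,5}->{1,2,3,4}; W {1,2,3,4,5}->{2,3,4,5}
Constraint 2 (V + X = W) on D(V)={1,2,3,4} D(X)={1,2,3,4} D(W)={2,3,4,5}: no change
Constraint 3 (X + W = V) on D(X)={1,2,3,4} D(W)={2,3,4,5} D(V)={1,2,3,4}: X {1,2,3,4}->{1,2}; W {2,3,4,5}->{2,3}; V {1,2,3,4}->{3,4}
So after constraint 3: D(X) = {1,2}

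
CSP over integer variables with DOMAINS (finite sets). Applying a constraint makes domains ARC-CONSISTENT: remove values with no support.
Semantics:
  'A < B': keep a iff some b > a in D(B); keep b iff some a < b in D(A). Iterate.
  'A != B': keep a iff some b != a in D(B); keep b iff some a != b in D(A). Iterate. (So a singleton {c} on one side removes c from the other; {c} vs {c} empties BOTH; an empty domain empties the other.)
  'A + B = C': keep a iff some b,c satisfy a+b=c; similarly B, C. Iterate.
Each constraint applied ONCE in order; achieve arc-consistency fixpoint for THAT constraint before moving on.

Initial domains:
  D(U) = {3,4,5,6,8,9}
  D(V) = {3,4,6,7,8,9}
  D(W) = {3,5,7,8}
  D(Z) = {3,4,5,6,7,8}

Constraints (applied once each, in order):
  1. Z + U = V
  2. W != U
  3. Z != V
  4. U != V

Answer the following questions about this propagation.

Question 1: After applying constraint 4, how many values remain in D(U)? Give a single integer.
Answer: 4

Derivation:
Constraint 1 (Z + U = V) on D(Z)={3,4,5,6,7,8} D(U)={3,4,5,6,8,9} D(V)={3,4,6,7,8,9}: Z {3,4,5,6,7,8}->{3,4,5,6}; U {3,4,5,6,8,9}->{3,4,5,6}; V {3,4,6,7,8,9}->{6,7,8,9}
Constraint 2 (W != U) on D(W)={3,5,7,8} D(U)={3,4,5,6}: no change
Constraint 3 (Z != V) on D(Z)={3,4,5,6} D(V)={6,7,8,9}: no change
Constraint 4 (U != V) on D(U)={3,4,5,6} D(V)={6,7,8,9}: no change
So after constraint 4: D(U)={3,4,5,6}, size = 4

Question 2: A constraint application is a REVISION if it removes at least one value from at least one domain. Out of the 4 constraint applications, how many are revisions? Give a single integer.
Answer: 1

Derivation:
Constraint 1 (Z + U = V) on D(Z)={3,4,5,6,7,8} D(U)={3,4,5,6,8,9} D(V)={3,4,6,7,8,9}: Z {3,4,5,6,7,8}->{3,4,5,6}; U {3,4,5,6,8,9}->{3,4,5,6}; V {3,4,6,7,8,9}->{6,7,8,9} => REVISION
Constraint 2 (W != U) on D(W)={3,5,7,8} D(U)={3,4,5,6}: no change => not a revision
Constraint 3 (Z != V) on D(Z)={3,4,5,6} D(V)={6,7,8,9}: no change => not a revision
Constraint 4 (U != V) on D(U)={3,4,5,6} D(V)={6,7,8,9}: no change => not a revision
Total revisions = 1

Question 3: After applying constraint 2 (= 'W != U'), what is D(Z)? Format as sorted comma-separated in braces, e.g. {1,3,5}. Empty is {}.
Constraint 1 (Z + U = V) on D(Z)={3,4,5,6,7,8} D(U)={3,4,5,6,8,9} D(V)={3,4,6,7,8,9}: Z {3,4,5,6,7,8}->{3,4,5,6}; U {3,4,5,6,8,9}->{3,4,5,6}; V {3,4,6,7,8,9}->{6,7,8,9}
Constraint 2 (W != U) on D(W)={3,5,7,8} D(U)={3,4,5,6}: no change
So after constraint 2: D(Z) = {3,4,5,6}

Answer: {3,4,5,6}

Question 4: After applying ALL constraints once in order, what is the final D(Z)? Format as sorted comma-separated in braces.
Constraint 1 (Z + U = V) on D(Z)={3,4,5,6,7,8} D(U)={3,4,5,6,8,9} D(V)={3,4,6,7,8,9}: Z {3,4,5,6,7,8}->{3,4,5,6}; U {3,4,5,6,8,9}->{3,4,5,6}; V {3,4,6,7,8,9}->{6,7,8,9}
Constraint 2 (W != U) on D(W)={3,5,7,8} D(U)={3,4,5,6}: no change
Constraint 3 (Z != V) on D(Z)={3,4,5,6} D(V)={6,7,8,9}: no change
Constraint 4 (U != V) on D(U)={3,4,5,6} D(V)={6,7,8,9}: no change
So after all 4 constraints: D(Z) = {3,4,5,6}

Answer: {3,4,5,6}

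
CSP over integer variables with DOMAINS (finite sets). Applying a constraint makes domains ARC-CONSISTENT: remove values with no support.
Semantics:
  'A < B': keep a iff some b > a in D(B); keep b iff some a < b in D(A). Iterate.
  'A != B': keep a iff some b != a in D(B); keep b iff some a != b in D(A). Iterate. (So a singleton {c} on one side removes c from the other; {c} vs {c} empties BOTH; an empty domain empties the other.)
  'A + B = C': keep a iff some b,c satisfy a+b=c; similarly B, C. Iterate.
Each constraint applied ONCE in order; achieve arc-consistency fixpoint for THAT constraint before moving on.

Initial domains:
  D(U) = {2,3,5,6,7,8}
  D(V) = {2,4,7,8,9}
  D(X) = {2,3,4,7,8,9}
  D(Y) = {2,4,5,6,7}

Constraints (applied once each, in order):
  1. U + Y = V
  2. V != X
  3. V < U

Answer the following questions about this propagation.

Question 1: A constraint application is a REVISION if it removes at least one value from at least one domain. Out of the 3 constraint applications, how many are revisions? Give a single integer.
Constraint 1 (U + Y = V) on D(U)={2,3,5,6,7,8} D(Y)={2,4,5,6,7} D(V)={2,4,7,8,9}: U {2,3,5,6,7,8}->{2,3,5,6,7}; V {2,4,7,8,9}->{4,7,8,9} => REVISION
Constraint 2 (V != X) on D(V)={4,7,8,9} D(X)={2,3,4,7,8,9}: no change => not a revision
Constraint 3 (V < U) on D(V)={4,7,8,9} D(U)={2,3,5,6,7}: V {4,7,8,9}->{4}; U {2,3,5,6,7}->{5,6,7} => REVISION
Total revisions = 2

Answer: 2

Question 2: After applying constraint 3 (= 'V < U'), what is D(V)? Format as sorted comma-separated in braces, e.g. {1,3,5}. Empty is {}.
Constraint 1 (U + Y = V) on D(U)={2,3,5,6,7,8} D(Y)={2,4,5,6,7} D(V)={2,4,7,8,9}: U {2,3,5,6,7,8}->{2,3,5,6,7}; V {2,4,7,8,9}->{4,7,8,9}
Constraint 2 (V != X) on D(V)={4,7,8,9} D(X)={2,3,4,7,8,9}: no change
Constraint 3 (V < U) on D(V)={4,7,8,9} D(U)={2,3,5,6,7}: V {4,7,8,9}->{4}; U {2,3,5,6,7}->{5,6,7}
So after constraint 3: D(V) = {4}

Answer: {4}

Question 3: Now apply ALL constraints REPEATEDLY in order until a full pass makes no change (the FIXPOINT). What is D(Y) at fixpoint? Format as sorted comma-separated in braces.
Answer: {}

Derivation:
pass 0 (initial): D(Y)={2,4,5,6,7}
pass 1: U {2,3,5,6,7,8}->{5,6,7}; V {2,4,7,8,9}->{4}
pass 2: U {5,6,7}->{}; V {4}->{}; X {2,3,4,7,8,9}->{}; Y {2,4,5,6,7}->{}
pass 3: no change
Fixpoint after 3 passes: D(Y) = {}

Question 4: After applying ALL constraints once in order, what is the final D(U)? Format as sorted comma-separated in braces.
Answer: {5,6,7}

Derivation:
Constraint 1 (U + Y = V) on D(U)={2,3,5,6,7,8} D(Y)={2,4,5,6,7} D(V)={2,4,7,8,9}: U {2,3,5,6,7,8}->{2,3,5,6,7}; V {2,4,7,8,9}->{4,7,8,9}
Constraint 2 (V != X) on D(V)={4,7,8,9} D(X)={2,3,4,7,8,9}: no change
Constraint 3 (V < U) on D(V)={4,7,8,9} D(U)={2,3,5,6,7}: V {4,7,8,9}->{4}; U {2,3,5,6,7}->{5,6,7}
So after all 3 constraints: D(U) = {5,6,7}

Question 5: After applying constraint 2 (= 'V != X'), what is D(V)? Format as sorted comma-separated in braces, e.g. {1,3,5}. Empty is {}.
Constraint 1 (U + Y = V) on D(U)={2,3,5,6,7,8} D(Y)={2,4,5,6,7} D(V)={2,4,7,8,9}: U {2,3,5,6,7,8}->{2,3,5,6,7}; V {2,4,7,8,9}->{4,7,8,9}
Constraint 2 (V != X) on D(V)={4,7,8,9} D(X)={2,3,4,7,8,9}: no change
So after constraint 2: D(V) = {4,7,8,9}

Answer: {4,7,8,9}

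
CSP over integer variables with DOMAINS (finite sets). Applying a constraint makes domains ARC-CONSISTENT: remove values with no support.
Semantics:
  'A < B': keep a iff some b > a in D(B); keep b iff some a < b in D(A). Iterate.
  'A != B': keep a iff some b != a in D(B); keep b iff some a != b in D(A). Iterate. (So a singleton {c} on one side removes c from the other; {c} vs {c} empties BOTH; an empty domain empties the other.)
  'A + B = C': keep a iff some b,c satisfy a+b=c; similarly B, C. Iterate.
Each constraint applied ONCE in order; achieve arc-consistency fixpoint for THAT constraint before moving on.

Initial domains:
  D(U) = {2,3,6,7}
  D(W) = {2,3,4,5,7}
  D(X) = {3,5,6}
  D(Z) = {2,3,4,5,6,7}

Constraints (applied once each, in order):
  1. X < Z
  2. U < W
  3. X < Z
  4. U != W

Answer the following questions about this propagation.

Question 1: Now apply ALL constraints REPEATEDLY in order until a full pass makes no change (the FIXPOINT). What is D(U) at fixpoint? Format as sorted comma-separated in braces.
pass 0 (initial): D(U)={2,3,6,7}
pass 1: U {2,3,6,7}->{2,3,6}; W {2,3,4,5,7}->{3,4,5,7}; Z {2,3,4,5,6,7}->{4,5,6,7}
pass 2: no change
Fixpoint after 2 passes: D(U) = {2,3,6}

Answer: {2,3,6}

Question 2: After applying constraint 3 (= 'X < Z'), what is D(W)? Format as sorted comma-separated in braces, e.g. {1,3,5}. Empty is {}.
Answer: {3,4,5,7}

Derivation:
Constraint 1 (X < Z) on D(X)={3,5,6} D(Z)={2,3,4,5,6,7}: Z {2,3,4,5,6,7}->{4,5,6,7}
Constraint 2 (U < W) on D(U)={2,3,6,7} D(W)={2,3,4,5,7}: U {2,3,6,7}->{2,3,6}; W {2,3,4,5,7}->{3,4,5,7}
Constraint 3 (X < Z) on D(X)={3,5,6} D(Z)={4,5,6,7}: no change
So after constraint 3: D(W) = {3,4,5,7}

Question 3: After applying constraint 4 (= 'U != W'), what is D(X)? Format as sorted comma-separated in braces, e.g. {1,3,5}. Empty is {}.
Answer: {3,5,6}

Derivation:
Constraint 1 (X < Z) on D(X)={3,5,6} D(Z)={2,3,4,5,6,7}: Z {2,3,4,5,6,7}->{4,5,6,7}
Constraint 2 (U < W) on D(U)={2,3,6,7} D(W)={2,3,4,5,7}: U {2,3,6,7}->{2,3,6}; W {2,3,4,5,7}->{3,4,5,7}
Constraint 3 (X < Z) on D(X)={3,5,6} D(Z)={4,5,6,7}: no change
Constraint 4 (U != W) on D(U)={2,3,6} D(W)={3,4,5,7}: no change
So after constraint 4: D(X) = {3,5,6}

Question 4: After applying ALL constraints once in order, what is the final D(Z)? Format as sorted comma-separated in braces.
Answer: {4,5,6,7}

Derivation:
Constraint 1 (X < Z) on D(X)={3,5,6} D(Z)={2,3,4,5,6,7}: Z {2,3,4,5,6,7}->{4,5,6,7}
Constraint 2 (U < W) on D(U)={2,3,6,7} D(W)={2,3,4,5,7}: U {2,3,6,7}->{2,3,6}; W {2,3,4,5,7}->{3,4,5,7}
Constraint 3 (X < Z) on D(X)={3,5,6} D(Z)={4,5,6,7}: no change
Constraint 4 (U != W) on D(U)={2,3,6} D(W)={3,4,5,7}: no change
So after all 4 constraints: D(Z) = {4,5,6,7}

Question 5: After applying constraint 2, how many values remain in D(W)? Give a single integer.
Constraint 1 (X < Z) on D(X)={3,5,6} D(Z)={2,3,4,5,6,7}: Z {2,3,4,5,6,7}->{4,5,6,7}
Constraint 2 (U < W) on D(U)={2,3,6,7} D(W)={2,3,4,5,7}: U {2,3,6,7}->{2,3,6}; W {2,3,4,5,7}->{3,4,5,7}
So after constraint 2: D(W)={3,4,5,7}, size = 4

Answer: 4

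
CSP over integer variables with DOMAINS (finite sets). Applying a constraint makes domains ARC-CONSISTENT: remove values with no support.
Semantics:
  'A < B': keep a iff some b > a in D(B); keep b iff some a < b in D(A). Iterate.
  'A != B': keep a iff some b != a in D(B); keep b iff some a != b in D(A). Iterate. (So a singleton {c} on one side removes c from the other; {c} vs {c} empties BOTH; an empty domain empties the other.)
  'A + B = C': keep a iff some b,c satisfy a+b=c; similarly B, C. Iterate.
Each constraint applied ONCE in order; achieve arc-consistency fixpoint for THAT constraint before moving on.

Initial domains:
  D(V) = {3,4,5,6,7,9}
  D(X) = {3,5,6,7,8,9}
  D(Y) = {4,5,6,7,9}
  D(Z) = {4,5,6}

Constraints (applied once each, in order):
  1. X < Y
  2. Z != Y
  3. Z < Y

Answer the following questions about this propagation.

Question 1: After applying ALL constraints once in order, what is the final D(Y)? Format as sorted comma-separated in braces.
Constraint 1 (X < Y) on D(X)={3,5,6,7,8,9} D(Y)={4,5,6,7,9}: X {3,5,6,7,8,9}->{3,5,6,7,8}
Constraint 2 (Z != Y) on D(Z)={4,5,6} D(Y)={4,5,6,7,9}: no change
Constraint 3 (Z < Y) on D(Z)={4,5,6} D(Y)={4,5,6,7,9}: Y {4,5,6,7,9}->{5,6,7,9}
So after all 3 constraints: D(Y) = {5,6,7,9}

Answer: {5,6,7,9}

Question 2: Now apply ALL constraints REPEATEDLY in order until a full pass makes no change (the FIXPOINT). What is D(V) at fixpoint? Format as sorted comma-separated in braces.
Answer: {3,4,5,6,7,9}

Derivation:
pass 0 (initial): D(V)={3,4,5,6,7,9}
pass 1: X {3,5,6,7,8,9}->{3,5,6,7,8}; Y {4,5,6,7,9}->{5,6,7,9}
pass 2: no change
Fixpoint after 2 passes: D(V) = {3,4,5,6,7,9}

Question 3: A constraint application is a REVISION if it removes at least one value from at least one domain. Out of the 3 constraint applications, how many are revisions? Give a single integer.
Constraint 1 (X < Y) on D(X)={3,5,6,7,8,9} D(Y)={4,5,6,7,9}: X {3,5,6,7,8,9}->{3,5,6,7,8} => REVISION
Constraint 2 (Z != Y) on D(Z)={4,5,6} D(Y)={4,5,6,7,9}: no change => not a revision
Constraint 3 (Z < Y) on D(Z)={4,5,6} D(Y)={4,5,6,7,9}: Y {4,5,6,7,9}->{5,6,7,9} => REVISION
Total revisions = 2

Answer: 2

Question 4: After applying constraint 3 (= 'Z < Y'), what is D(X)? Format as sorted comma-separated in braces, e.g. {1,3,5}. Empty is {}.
Answer: {3,5,6,7,8}

Derivation:
Constraint 1 (X < Y) on D(X)={3,5,6,7,8,9} D(Y)={4,5,6,7,9}: X {3,5,6,7,8,9}->{3,5,6,7,8}
Constraint 2 (Z != Y) on D(Z)={4,5,6} D(Y)={4,5,6,7,9}: no change
Constraint 3 (Z < Y) on D(Z)={4,5,6} D(Y)={4,5,6,7,9}: Y {4,5,6,7,9}->{5,6,7,9}
So after constraint 3: D(X) = {3,5,6,7,8}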